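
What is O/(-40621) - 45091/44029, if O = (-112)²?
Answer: -48651863/36500041 ≈ -1.3329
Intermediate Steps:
O = 12544
O/(-40621) - 45091/44029 = 12544/(-40621) - 45091/44029 = 12544*(-1/40621) - 45091*1/44029 = -256/829 - 45091/44029 = -48651863/36500041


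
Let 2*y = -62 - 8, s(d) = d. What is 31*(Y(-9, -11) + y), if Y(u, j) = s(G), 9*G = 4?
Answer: -9641/9 ≈ -1071.2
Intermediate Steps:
G = 4/9 (G = (⅑)*4 = 4/9 ≈ 0.44444)
Y(u, j) = 4/9
y = -35 (y = (-62 - 8)/2 = (½)*(-70) = -35)
31*(Y(-9, -11) + y) = 31*(4/9 - 35) = 31*(-311/9) = -9641/9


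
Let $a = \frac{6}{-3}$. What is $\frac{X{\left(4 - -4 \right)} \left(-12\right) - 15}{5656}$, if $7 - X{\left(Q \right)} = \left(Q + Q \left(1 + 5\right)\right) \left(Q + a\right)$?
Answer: $\frac{3933}{5656} \approx 0.69537$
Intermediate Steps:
$a = -2$ ($a = 6 \left(- \frac{1}{3}\right) = -2$)
$X{\left(Q \right)} = 7 - 7 Q \left(-2 + Q\right)$ ($X{\left(Q \right)} = 7 - \left(Q + Q \left(1 + 5\right)\right) \left(Q - 2\right) = 7 - \left(Q + Q 6\right) \left(-2 + Q\right) = 7 - \left(Q + 6 Q\right) \left(-2 + Q\right) = 7 - 7 Q \left(-2 + Q\right)$)
$\frac{X{\left(4 - -4 \right)} \left(-12\right) - 15}{5656} = \frac{\left(7 - 7 \left(4 - -4\right)^{2} + 14 \left(4 - -4\right)\right) \left(-12\right) - 15}{5656} = \left(\left(7 - 7 \left(4 + 4\right)^{2} + 14 \left(4 + 4\right)\right) \left(-12\right) - 15\right) \frac{1}{5656} = \left(\left(7 - 7 \cdot 8^{2} + 14 \cdot 8\right) \left(-12\right) - 15\right) \frac{1}{5656} = \left(\left(7 - 448 + 112\right) \left(-12\right) - 15\right) \frac{1}{5656} = \left(\left(-329\right) \left(-12\right) - 15\right) \frac{1}{5656} = \left(3948 - 15\right) \frac{1}{5656} = 3933 \cdot \frac{1}{5656} = \frac{3933}{5656}$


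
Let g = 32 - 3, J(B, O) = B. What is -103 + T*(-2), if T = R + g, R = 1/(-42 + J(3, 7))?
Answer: -6277/39 ≈ -160.95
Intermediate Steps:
g = 29
R = -1/39 (R = 1/(-42 + 3) = 1/(-39) = -1/39 ≈ -0.025641)
T = 1130/39 (T = -1/39 + 29 = 1130/39 ≈ 28.974)
-103 + T*(-2) = -103 + (1130/39)*(-2) = -103 - 2260/39 = -6277/39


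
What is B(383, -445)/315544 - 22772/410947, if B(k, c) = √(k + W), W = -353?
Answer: -22772/410947 + √30/315544 ≈ -0.055396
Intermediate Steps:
B(k, c) = √(-353 + k) (B(k, c) = √(k - 353) = √(-353 + k))
B(383, -445)/315544 - 22772/410947 = √(-353 + 383)/315544 - 22772/410947 = √30*(1/315544) - 22772*1/410947 = √30/315544 - 22772/410947 = -22772/410947 + √30/315544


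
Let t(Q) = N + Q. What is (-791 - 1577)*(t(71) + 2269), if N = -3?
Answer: -5534016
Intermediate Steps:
t(Q) = -3 + Q
(-791 - 1577)*(t(71) + 2269) = (-791 - 1577)*((-3 + 71) + 2269) = -2368*(68 + 2269) = -2368*2337 = -5534016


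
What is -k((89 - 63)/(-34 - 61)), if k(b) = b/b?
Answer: -1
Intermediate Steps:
k(b) = 1
-k((89 - 63)/(-34 - 61)) = -1*1 = -1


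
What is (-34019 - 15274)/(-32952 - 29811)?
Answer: 16431/20921 ≈ 0.78538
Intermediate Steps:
(-34019 - 15274)/(-32952 - 29811) = -49293/(-62763) = -49293*(-1/62763) = 16431/20921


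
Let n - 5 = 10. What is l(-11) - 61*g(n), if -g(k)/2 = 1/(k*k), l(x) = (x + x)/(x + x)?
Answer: 347/225 ≈ 1.5422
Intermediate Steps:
n = 15 (n = 5 + 10 = 15)
l(x) = 1 (l(x) = (2*x)/((2*x)) = (2*x)*(1/(2*x)) = 1)
g(k) = -2/k² (g(k) = -2/(k*k) = -2/k²)
l(-11) - 61*g(n) = 1 - (-122)/15² = 1 - (-122)/225 = 1 - 61*(-2/225) = 1 + 122/225 = 347/225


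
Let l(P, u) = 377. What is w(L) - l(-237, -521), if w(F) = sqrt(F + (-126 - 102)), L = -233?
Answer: -377 + I*sqrt(461) ≈ -377.0 + 21.471*I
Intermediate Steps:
w(F) = sqrt(-228 + F) (w(F) = sqrt(F - 228) = sqrt(-228 + F))
w(L) - l(-237, -521) = sqrt(-228 - 233) - 1*377 = sqrt(-461) - 377 = I*sqrt(461) - 377 = -377 + I*sqrt(461)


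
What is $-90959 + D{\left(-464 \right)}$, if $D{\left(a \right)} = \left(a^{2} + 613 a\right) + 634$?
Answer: $-159461$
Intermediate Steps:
$D{\left(a \right)} = 634 + a^{2} + 613 a$
$-90959 + D{\left(-464 \right)} = -90959 + \left(634 + \left(-464\right)^{2} + 613 \left(-464\right)\right) = -90959 + \left(634 + 215296 - 284432\right) = -90959 - 68502 = -159461$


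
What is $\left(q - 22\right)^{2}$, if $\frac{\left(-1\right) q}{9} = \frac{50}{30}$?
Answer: $1369$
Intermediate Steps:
$q = -15$ ($q = - 9 \cdot \frac{50}{30} = - 9 \cdot 50 \cdot \frac{1}{30} = \left(-9\right) \frac{5}{3} = -15$)
$\left(q - 22\right)^{2} = \left(-15 - 22\right)^{2} = \left(-37\right)^{2} = 1369$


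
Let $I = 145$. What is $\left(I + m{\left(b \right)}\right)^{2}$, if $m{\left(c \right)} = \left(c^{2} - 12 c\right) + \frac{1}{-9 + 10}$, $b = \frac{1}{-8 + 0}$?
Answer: $\frac{89132481}{4096} \approx 21761.0$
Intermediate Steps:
$b = - \frac{1}{8}$ ($b = \frac{1}{-8} = - \frac{1}{8} \approx -0.125$)
$m{\left(c \right)} = 1 + c^{2} - 12 c$ ($m{\left(c \right)} = \left(c^{2} - 12 c\right) + 1^{-1} = \left(c^{2} - 12 c\right) + 1 = 1 + c^{2} - 12 c$)
$\left(I + m{\left(b \right)}\right)^{2} = \left(145 + \left(1 + \left(- \frac{1}{8}\right)^{2} - - \frac{3}{2}\right)\right)^{2} = \left(145 + \left(1 + \frac{1}{64} + \frac{3}{2}\right)\right)^{2} = \left(145 + \frac{161}{64}\right)^{2} = \left(\frac{9441}{64}\right)^{2} = \frac{89132481}{4096}$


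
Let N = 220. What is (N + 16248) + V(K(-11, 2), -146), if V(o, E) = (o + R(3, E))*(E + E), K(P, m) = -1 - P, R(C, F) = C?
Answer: 12672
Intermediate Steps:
V(o, E) = 2*E*(3 + o) (V(o, E) = (o + 3)*(E + E) = (3 + o)*(2*E) = 2*E*(3 + o))
(N + 16248) + V(K(-11, 2), -146) = (220 + 16248) + 2*(-146)*(3 + (-1 - 1*(-11))) = 16468 + 2*(-146)*(3 + (-1 + 11)) = 16468 + 2*(-146)*(3 + 10) = 16468 + 2*(-146)*13 = 16468 - 3796 = 12672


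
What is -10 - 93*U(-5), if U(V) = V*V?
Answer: -2335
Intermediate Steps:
U(V) = V²
-10 - 93*U(-5) = -10 - 93*(-5)² = -10 - 93*25 = -10 - 2325 = -2335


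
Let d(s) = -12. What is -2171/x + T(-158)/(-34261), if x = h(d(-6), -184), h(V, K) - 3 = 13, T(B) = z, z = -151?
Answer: -74378215/548176 ≈ -135.68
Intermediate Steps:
T(B) = -151
h(V, K) = 16 (h(V, K) = 3 + 13 = 16)
x = 16
-2171/x + T(-158)/(-34261) = -2171/16 - 151/(-34261) = -2171*1/16 - 151*(-1/34261) = -2171/16 + 151/34261 = -74378215/548176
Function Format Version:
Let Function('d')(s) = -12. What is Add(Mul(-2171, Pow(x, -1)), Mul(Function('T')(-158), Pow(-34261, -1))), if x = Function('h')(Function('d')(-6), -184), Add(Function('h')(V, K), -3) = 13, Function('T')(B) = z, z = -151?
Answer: Rational(-74378215, 548176) ≈ -135.68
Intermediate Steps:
Function('T')(B) = -151
Function('h')(V, K) = 16 (Function('h')(V, K) = Add(3, 13) = 16)
x = 16
Add(Mul(-2171, Pow(x, -1)), Mul(Function('T')(-158), Pow(-34261, -1))) = Add(Mul(-2171, Pow(16, -1)), Mul(-151, Pow(-34261, -1))) = Add(Mul(-2171, Rational(1, 16)), Mul(-151, Rational(-1, 34261))) = Add(Rational(-2171, 16), Rational(151, 34261)) = Rational(-74378215, 548176)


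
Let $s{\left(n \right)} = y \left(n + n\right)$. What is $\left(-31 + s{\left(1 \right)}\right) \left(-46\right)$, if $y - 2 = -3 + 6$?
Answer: $966$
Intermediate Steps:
$y = 5$ ($y = 2 + \left(-3 + 6\right) = 2 + 3 = 5$)
$s{\left(n \right)} = 10 n$ ($s{\left(n \right)} = 5 \left(n + n\right) = 5 \cdot 2 n = 10 n$)
$\left(-31 + s{\left(1 \right)}\right) \left(-46\right) = \left(-31 + 10 \cdot 1\right) \left(-46\right) = \left(-31 + 10\right) \left(-46\right) = \left(-21\right) \left(-46\right) = 966$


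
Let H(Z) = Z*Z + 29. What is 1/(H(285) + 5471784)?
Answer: 1/5553038 ≈ 1.8008e-7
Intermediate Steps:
H(Z) = 29 + Z² (H(Z) = Z² + 29 = 29 + Z²)
1/(H(285) + 5471784) = 1/((29 + 285²) + 5471784) = 1/((29 + 81225) + 5471784) = 1/(81254 + 5471784) = 1/5553038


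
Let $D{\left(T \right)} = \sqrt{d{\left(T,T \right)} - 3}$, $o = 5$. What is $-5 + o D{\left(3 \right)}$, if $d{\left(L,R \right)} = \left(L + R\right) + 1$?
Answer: $5$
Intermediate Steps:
$d{\left(L,R \right)} = 1 + L + R$
$D{\left(T \right)} = \sqrt{-2 + 2 T}$ ($D{\left(T \right)} = \sqrt{\left(1 + T + T\right) - 3} = \sqrt{\left(1 + 2 T\right) - 3} = \sqrt{-2 + 2 T}$)
$-5 + o D{\left(3 \right)} = -5 + 5 \sqrt{-2 + 2 \cdot 3} = -5 + 5 \sqrt{-2 + 6} = -5 + 5 \sqrt{4} = -5 + 5 \cdot 2 = -5 + 10 = 5$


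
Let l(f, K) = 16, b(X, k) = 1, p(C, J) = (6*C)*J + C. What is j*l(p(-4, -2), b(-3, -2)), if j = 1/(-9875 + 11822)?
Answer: 16/1947 ≈ 0.0082178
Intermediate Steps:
p(C, J) = C + 6*C*J (p(C, J) = 6*C*J + C = C + 6*C*J)
j = 1/1947 ≈ 0.00051361
j*l(p(-4, -2), b(-3, -2)) = (1/1947)*16 = 16/1947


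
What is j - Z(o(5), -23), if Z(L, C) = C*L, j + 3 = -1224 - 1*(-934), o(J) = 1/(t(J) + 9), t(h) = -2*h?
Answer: -316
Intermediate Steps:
o(J) = 1/(9 - 2*J) (o(J) = 1/(-2*J + 9) = 1/(9 - 2*J))
j = -293 (j = -3 + (-1224 - 1*(-934)) = -3 + (-1224 + 934) = -3 - 290 = -293)
j - Z(o(5), -23) = -293 - (-23)*(-1/(-9 + 2*5)) = -293 - (-23)*(-1/(-9 + 10)) = -293 - (-23)*(-1/1) = -293 - (-23)*(-1*1) = -293 - (-23)*(-1) = -293 - 1*23 = -293 - 23 = -316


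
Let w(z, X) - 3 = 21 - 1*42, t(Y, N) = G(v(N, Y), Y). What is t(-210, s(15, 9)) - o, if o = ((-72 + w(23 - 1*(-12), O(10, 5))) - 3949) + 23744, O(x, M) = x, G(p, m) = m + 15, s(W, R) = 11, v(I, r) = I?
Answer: -19900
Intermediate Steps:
G(p, m) = 15 + m
t(Y, N) = 15 + Y
w(z, X) = -18 (w(z, X) = 3 + (21 - 1*42) = 3 + (21 - 42) = 3 - 21 = -18)
o = 19705 (o = ((-72 - 18) - 3949) + 23744 = (-90 - 3949) + 23744 = -4039 + 23744 = 19705)
t(-210, s(15, 9)) - o = (15 - 210) - 1*19705 = -195 - 19705 = -19900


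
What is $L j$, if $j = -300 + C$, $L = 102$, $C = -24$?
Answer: $-33048$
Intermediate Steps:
$j = -324$ ($j = -300 - 24 = -324$)
$L j = 102 \left(-324\right) = -33048$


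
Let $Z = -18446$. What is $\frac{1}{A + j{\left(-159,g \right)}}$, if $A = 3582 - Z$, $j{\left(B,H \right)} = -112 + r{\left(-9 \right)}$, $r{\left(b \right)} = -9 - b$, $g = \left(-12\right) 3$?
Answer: $\frac{1}{21916} \approx 4.5629 \cdot 10^{-5}$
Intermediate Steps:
$g = -36$
$j{\left(B,H \right)} = -112$ ($j{\left(B,H \right)} = -112 - 0 = -112 + \left(-9 + 9\right) = -112 + 0 = -112$)
$A = 22028$ ($A = 3582 - -18446 = 3582 + 18446 = 22028$)
$\frac{1}{A + j{\left(-159,g \right)}} = \frac{1}{22028 - 112} = \frac{1}{21916}$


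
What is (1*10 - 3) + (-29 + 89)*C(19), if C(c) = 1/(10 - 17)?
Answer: -11/7 ≈ -1.5714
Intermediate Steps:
C(c) = -1/7 (C(c) = 1/(-7) = -1/7)
(1*10 - 3) + (-29 + 89)*C(19) = (1*10 - 3) + (-29 + 89)*(-1/7) = (10 - 3) + 60*(-1/7) = 7 - 60/7 = -11/7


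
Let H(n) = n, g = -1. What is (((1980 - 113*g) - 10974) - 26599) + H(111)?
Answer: -35369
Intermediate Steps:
(((1980 - 113*g) - 10974) - 26599) + H(111) = (((1980 - 113*(-1)) - 10974) - 26599) + 111 = (((1980 + 113) - 10974) - 26599) + 111 = ((2093 - 10974) - 26599) + 111 = (-8881 - 26599) + 111 = -35480 + 111 = -35369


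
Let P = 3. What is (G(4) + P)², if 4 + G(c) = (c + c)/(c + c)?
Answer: 0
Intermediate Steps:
G(c) = -3 (G(c) = -4 + (c + c)/(c + c) = -4 + (2*c)/((2*c)) = -4 + (2*c)*(1/(2*c)) = -4 + 1 = -3)
(G(4) + P)² = (-3 + 3)² = 0² = 0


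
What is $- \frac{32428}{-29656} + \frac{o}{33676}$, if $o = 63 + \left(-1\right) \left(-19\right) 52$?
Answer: $\frac{12763793}{11348812} \approx 1.1247$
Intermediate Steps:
$o = 1051$ ($o = 63 + 19 \cdot 52 = 63 + 988 = 1051$)
$- \frac{32428}{-29656} + \frac{o}{33676} = - \frac{32428}{-29656} + \frac{1051}{33676} = \left(-32428\right) \left(- \frac{1}{29656}\right) + 1051 \cdot \frac{1}{33676} = \frac{737}{674} + \frac{1051}{33676} = \frac{12763793}{11348812}$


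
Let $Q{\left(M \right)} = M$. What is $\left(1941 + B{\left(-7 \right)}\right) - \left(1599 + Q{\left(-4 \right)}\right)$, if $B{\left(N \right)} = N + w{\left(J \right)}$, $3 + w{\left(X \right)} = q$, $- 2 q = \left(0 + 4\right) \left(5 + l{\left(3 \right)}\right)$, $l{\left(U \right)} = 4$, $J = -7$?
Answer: $318$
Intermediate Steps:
$q = -18$ ($q = - \frac{\left(0 + 4\right) \left(5 + 4\right)}{2} = - \frac{4 \cdot 9}{2} = \left(- \frac{1}{2}\right) 36 = -18$)
$w{\left(X \right)} = -21$ ($w{\left(X \right)} = -3 - 18 = -21$)
$B{\left(N \right)} = -21 + N$ ($B{\left(N \right)} = N - 21 = -21 + N$)
$\left(1941 + B{\left(-7 \right)}\right) - \left(1599 + Q{\left(-4 \right)}\right) = \left(1941 - 28\right) - 1595 = \left(1941 - 28\right) + \left(-1599 + 4\right) = 1913 - 1595 = 318$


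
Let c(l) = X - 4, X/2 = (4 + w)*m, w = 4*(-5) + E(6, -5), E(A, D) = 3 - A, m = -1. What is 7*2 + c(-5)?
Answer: 48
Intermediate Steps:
w = -23 (w = 4*(-5) + (3 - 1*6) = -20 + (3 - 6) = -20 - 3 = -23)
X = 38 (X = 2*((4 - 23)*(-1)) = 2*(-19*(-1)) = 2*19 = 38)
c(l) = 34 (c(l) = 38 - 4 = 34)
7*2 + c(-5) = 7*2 + 34 = 14 + 34 = 48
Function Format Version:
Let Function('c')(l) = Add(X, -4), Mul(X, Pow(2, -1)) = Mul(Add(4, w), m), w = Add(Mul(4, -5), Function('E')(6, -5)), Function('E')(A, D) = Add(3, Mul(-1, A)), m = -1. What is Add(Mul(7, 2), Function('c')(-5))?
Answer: 48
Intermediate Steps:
w = -23 (w = Add(Mul(4, -5), Add(3, Mul(-1, 6))) = Add(-20, Add(3, -6)) = Add(-20, -3) = -23)
X = 38 (X = Mul(2, Mul(Add(4, -23), -1)) = Mul(2, Mul(-19, -1)) = Mul(2, 19) = 38)
Function('c')(l) = 34 (Function('c')(l) = Add(38, -4) = 34)
Add(Mul(7, 2), Function('c')(-5)) = Add(Mul(7, 2), 34) = Add(14, 34) = 48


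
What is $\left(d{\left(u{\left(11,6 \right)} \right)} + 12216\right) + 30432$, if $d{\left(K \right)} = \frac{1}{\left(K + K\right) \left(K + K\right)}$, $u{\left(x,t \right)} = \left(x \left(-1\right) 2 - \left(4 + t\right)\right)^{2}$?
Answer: $\frac{178878676993}{4194304} \approx 42648.0$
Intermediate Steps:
$u{\left(x,t \right)} = \left(-4 - t - 2 x\right)^{2}$ ($u{\left(x,t \right)} = \left(- x 2 - \left(4 + t\right)\right)^{2} = \left(- 2 x - \left(4 + t\right)\right)^{2} = \left(-4 - t - 2 x\right)^{2}$)
$d{\left(K \right)} = \frac{1}{4 K^{2}}$ ($d{\left(K \right)} = \frac{1}{2 K 2 K} = \frac{1}{4 K^{2}}$)
$\left(d{\left(u{\left(11,6 \right)} \right)} + 12216\right) + 30432 = \left(\frac{1}{4 \left(4 + 6 + 2 \cdot 11\right)^{4}} + 12216\right) + 30432 = \left(\frac{1}{4 \left(4 + 6 + 22\right)^{4}} + 12216\right) + 30432 = \left(\frac{1}{4 \cdot 1048576} + 12216\right) + 30432 = \left(\frac{1}{4} \cdot \frac{1}{1048576} + 12216\right) + 30432 = \left(\frac{1}{4194304} + 12216\right) + 30432 = \frac{51237617665}{4194304} + 30432 = \frac{178878676993}{4194304}$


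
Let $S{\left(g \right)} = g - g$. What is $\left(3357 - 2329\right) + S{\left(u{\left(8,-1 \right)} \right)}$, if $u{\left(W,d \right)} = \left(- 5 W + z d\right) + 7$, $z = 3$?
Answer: $1028$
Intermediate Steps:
$u{\left(W,d \right)} = 7 - 5 W + 3 d$ ($u{\left(W,d \right)} = \left(- 5 W + 3 d\right) + 7 = 7 - 5 W + 3 d$)
$S{\left(g \right)} = 0$
$\left(3357 - 2329\right) + S{\left(u{\left(8,-1 \right)} \right)} = \left(3357 - 2329\right) + 0 = 1028 + 0 = 1028$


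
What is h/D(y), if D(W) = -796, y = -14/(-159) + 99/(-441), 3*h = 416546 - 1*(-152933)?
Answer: -569479/2388 ≈ -238.48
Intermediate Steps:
h = 569479/3 (h = (416546 - 1*(-152933))/3 = (416546 + 152933)/3 = (⅓)*569479 = 569479/3 ≈ 1.8983e+5)
y = -1063/7791 (y = -14*(-1/159) + 99*(-1/441) = 14/159 - 11/49 = -1063/7791 ≈ -0.13644)
h/D(y) = (569479/3)/(-796) = (569479/3)*(-1/796) = -569479/2388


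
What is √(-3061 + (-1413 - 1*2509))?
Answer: I*√6983 ≈ 83.564*I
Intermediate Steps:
√(-3061 + (-1413 - 1*2509)) = √(-3061 + (-1413 - 2509)) = √(-3061 - 3922) = √(-6983) = I*√6983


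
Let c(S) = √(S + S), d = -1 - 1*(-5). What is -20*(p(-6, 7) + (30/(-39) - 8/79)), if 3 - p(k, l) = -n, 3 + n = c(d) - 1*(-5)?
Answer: -84820/1027 - 40*√2 ≈ -139.16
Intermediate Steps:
d = 4 (d = -1 + 5 = 4)
c(S) = √2*√S (c(S) = √(2*S) = √2*√S)
n = 2 + 2*√2 (n = -3 + (√2*√4 - 1*(-5)) = -3 + (√2*2 + 5) = -3 + (2*√2 + 5) = -3 + (5 + 2*√2) = 2 + 2*√2 ≈ 4.8284)
p(k, l) = 5 + 2*√2 (p(k, l) = 3 - (-1)*(2 + 2*√2) = 3 - (-2 - 2*√2) = 3 + (2 + 2*√2) = 5 + 2*√2)
-20*(p(-6, 7) + (30/(-39) - 8/79)) = -20*((5 + 2*√2) + (30/(-39) - 8/79)) = -20*((5 + 2*√2) + (30*(-1/39) - 8*1/79)) = -20*((5 + 2*√2) + (-10/13 - 8/79)) = -20*((5 + 2*√2) - 894/1027) = -20*(4241/1027 + 2*√2) = -84820/1027 - 40*√2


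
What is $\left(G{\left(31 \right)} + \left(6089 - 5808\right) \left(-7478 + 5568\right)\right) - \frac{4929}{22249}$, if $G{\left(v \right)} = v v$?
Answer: $- \frac{11919884430}{22249} \approx -5.3575 \cdot 10^{5}$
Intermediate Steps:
$G{\left(v \right)} = v^{2}$
$\left(G{\left(31 \right)} + \left(6089 - 5808\right) \left(-7478 + 5568\right)\right) - \frac{4929}{22249} = \left(31^{2} + \left(6089 - 5808\right) \left(-7478 + 5568\right)\right) - \frac{4929}{22249} = \left(961 + 281 \left(-1910\right)\right) - \frac{4929}{22249} = \left(961 - 536710\right) - \frac{4929}{22249} = -535749 - \frac{4929}{22249} = - \frac{11919884430}{22249}$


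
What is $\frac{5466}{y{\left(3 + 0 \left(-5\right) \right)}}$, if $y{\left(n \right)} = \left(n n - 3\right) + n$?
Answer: $\frac{1822}{3} \approx 607.33$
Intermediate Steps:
$y{\left(n \right)} = -3 + n + n^{2}$ ($y{\left(n \right)} = \left(n^{2} - 3\right) + n = \left(-3 + n^{2}\right) + n = -3 + n + n^{2}$)
$\frac{5466}{y{\left(3 + 0 \left(-5\right) \right)}} = \frac{5466}{-3 + \left(3 + 0 \left(-5\right)\right) + \left(3 + 0 \left(-5\right)\right)^{2}} = \frac{5466}{-3 + \left(3 + 0\right) + \left(3 + 0\right)^{2}} = \frac{5466}{-3 + 3 + 3^{2}} = \frac{5466}{-3 + 3 + 9} = \frac{5466}{9} = 5466 \cdot \frac{1}{9} = \frac{1822}{3}$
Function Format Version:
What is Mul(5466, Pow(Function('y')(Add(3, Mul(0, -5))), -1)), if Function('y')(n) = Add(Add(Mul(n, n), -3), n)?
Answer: Rational(1822, 3) ≈ 607.33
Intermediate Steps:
Function('y')(n) = Add(-3, n, Pow(n, 2)) (Function('y')(n) = Add(Add(Pow(n, 2), -3), n) = Add(Add(-3, Pow(n, 2)), n) = Add(-3, n, Pow(n, 2)))
Mul(5466, Pow(Function('y')(Add(3, Mul(0, -5))), -1)) = Mul(5466, Pow(Add(-3, Add(3, Mul(0, -5)), Pow(Add(3, Mul(0, -5)), 2)), -1)) = Mul(5466, Pow(Add(-3, Add(3, 0), Pow(Add(3, 0), 2)), -1)) = Mul(5466, Pow(Add(-3, 3, Pow(3, 2)), -1)) = Mul(5466, Pow(Add(-3, 3, 9), -1)) = Mul(5466, Pow(9, -1)) = Mul(5466, Rational(1, 9)) = Rational(1822, 3)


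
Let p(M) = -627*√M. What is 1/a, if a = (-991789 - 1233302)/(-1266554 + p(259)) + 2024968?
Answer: 2440396204162034/4941728508326993016755 + 11530017*√259/54359013591596923184305 ≈ 4.9383e-7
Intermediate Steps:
a = 2024968 - 2225091/(-1266554 - 627*√259) (a = (-991789 - 1233302)/(-1266554 - 627*√259) + 2024968 = -2225091/(-1266554 - 627*√259) + 2024968 = 2024968 - 2225091/(-1266554 - 627*√259) ≈ 2.0250e+6)
1/a = 1/(3248167347739667254/1604057214505 - 1395132057*√259/1604057214505)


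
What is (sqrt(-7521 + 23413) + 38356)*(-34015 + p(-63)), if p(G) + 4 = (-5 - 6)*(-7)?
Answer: -1301879352 - 67884*sqrt(3973) ≈ -1.3062e+9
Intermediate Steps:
p(G) = 73 (p(G) = -4 + (-5 - 6)*(-7) = -4 - 11*(-7) = -4 + 77 = 73)
(sqrt(-7521 + 23413) + 38356)*(-34015 + p(-63)) = (sqrt(-7521 + 23413) + 38356)*(-34015 + 73) = (sqrt(15892) + 38356)*(-33942) = (2*sqrt(3973) + 38356)*(-33942) = (38356 + 2*sqrt(3973))*(-33942) = -1301879352 - 67884*sqrt(3973)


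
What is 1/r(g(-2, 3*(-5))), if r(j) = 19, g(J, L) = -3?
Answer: 1/19 ≈ 0.052632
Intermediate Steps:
1/r(g(-2, 3*(-5))) = 1/19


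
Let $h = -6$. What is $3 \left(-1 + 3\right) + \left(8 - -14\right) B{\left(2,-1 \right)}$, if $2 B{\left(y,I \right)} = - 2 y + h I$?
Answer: $28$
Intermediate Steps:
$B{\left(y,I \right)} = - y - 3 I$ ($B{\left(y,I \right)} = \frac{- 2 y - 6 I}{2} = \frac{- 6 I - 2 y}{2} = - y - 3 I$)
$3 \left(-1 + 3\right) + \left(8 - -14\right) B{\left(2,-1 \right)} = 3 \left(-1 + 3\right) + \left(8 - -14\right) \left(\left(-1\right) 2 - -3\right) = 3 \cdot 2 + \left(8 + 14\right) \left(-2 + 3\right) = 6 + 22 \cdot 1 = 6 + 22 = 28$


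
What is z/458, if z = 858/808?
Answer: 429/185032 ≈ 0.0023185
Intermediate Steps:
z = 429/404 (z = 858*(1/808) = 429/404 ≈ 1.0619)
z/458 = (429/404)/458 = (429/404)*(1/458) = 429/185032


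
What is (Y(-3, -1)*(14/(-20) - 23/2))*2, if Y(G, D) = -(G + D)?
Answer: -488/5 ≈ -97.600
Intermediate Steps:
Y(G, D) = -D - G (Y(G, D) = -(D + G) = -D - G)
(Y(-3, -1)*(14/(-20) - 23/2))*2 = ((-1*(-1) - 1*(-3))*(14/(-20) - 23/2))*2 = ((1 + 3)*(14*(-1/20) - 23*1/2))*2 = (4*(-7/10 - 23/2))*2 = (4*(-61/5))*2 = -244/5*2 = -488/5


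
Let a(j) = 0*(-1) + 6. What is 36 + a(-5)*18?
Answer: 144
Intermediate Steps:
a(j) = 6 (a(j) = 0 + 6 = 6)
36 + a(-5)*18 = 36 + 6*18 = 36 + 108 = 144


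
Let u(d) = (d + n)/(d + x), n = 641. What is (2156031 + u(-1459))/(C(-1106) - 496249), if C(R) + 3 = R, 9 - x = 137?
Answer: -3421622015/789307146 ≈ -4.3350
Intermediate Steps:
x = -128 (x = 9 - 1*137 = 9 - 137 = -128)
C(R) = -3 + R
u(d) = (641 + d)/(-128 + d) (u(d) = (d + 641)/(d - 128) = (641 + d)/(-128 + d))
(2156031 + u(-1459))/(C(-1106) - 496249) = (2156031 + (641 - 1459)/(-128 - 1459))/((-3 - 1106) - 496249) = (2156031 - 818/(-1587))/(-1109 - 496249) = (2156031 - 1/1587*(-818))/(-497358) = (2156031 + 818/1587)*(-1/497358) = (3421622015/1587)*(-1/497358) = -3421622015/789307146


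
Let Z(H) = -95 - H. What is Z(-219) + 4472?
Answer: 4596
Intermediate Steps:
Z(-219) + 4472 = (-95 - 1*(-219)) + 4472 = (-95 + 219) + 4472 = 124 + 4472 = 4596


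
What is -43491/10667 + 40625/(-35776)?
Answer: -153021607/29355584 ≈ -5.2127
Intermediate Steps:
-43491/10667 + 40625/(-35776) = -43491*1/10667 + 40625*(-1/35776) = -43491/10667 - 3125/2752 = -153021607/29355584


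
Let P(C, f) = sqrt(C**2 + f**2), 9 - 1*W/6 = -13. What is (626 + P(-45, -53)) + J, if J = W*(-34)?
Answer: -3862 + sqrt(4834) ≈ -3792.5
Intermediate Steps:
W = 132 (W = 54 - 6*(-13) = 54 + 78 = 132)
J = -4488 (J = 132*(-34) = -4488)
(626 + P(-45, -53)) + J = (626 + sqrt((-45)**2 + (-53)**2)) - 4488 = (626 + sqrt(2025 + 2809)) - 4488 = (626 + sqrt(4834)) - 4488 = -3862 + sqrt(4834)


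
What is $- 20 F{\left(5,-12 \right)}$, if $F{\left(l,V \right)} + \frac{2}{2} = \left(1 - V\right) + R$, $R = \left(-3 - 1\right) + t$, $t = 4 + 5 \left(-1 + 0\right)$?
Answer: $-140$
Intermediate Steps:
$t = -1$ ($t = 4 + 5 \left(-1\right) = 4 - 5 = -1$)
$R = -5$ ($R = \left(-3 - 1\right) - 1 = -4 - 1 = -5$)
$F{\left(l,V \right)} = -5 - V$ ($F{\left(l,V \right)} = -1 - \left(4 + V\right) = -5 - V$)
$- 20 F{\left(5,-12 \right)} = - 20 \left(-5 - -12\right) = - 20 \left(-5 + 12\right) = \left(-20\right) 7 = -140$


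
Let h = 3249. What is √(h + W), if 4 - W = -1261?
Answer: √4514 ≈ 67.186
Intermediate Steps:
W = 1265 (W = 4 - 1*(-1261) = 4 + 1261 = 1265)
√(h + W) = √(3249 + 1265) = √4514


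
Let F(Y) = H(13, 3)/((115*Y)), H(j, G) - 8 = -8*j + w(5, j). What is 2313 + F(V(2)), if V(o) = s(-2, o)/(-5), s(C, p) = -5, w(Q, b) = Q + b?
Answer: 265917/115 ≈ 2312.3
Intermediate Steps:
H(j, G) = 13 - 7*j (H(j, G) = 8 + (-8*j + (5 + j)) = 8 + (5 - 7*j) = 13 - 7*j)
V(o) = 1 (V(o) = -5/(-5) = -5*(-⅕) = 1)
F(Y) = -78/(115*Y) (F(Y) = (13 - 7*13)/((115*Y)) = (13 - 91)*(1/(115*Y)) = -78/(115*Y))
2313 + F(V(2)) = 2313 - 78/115/1 = 2313 - 78/115*1 = 2313 - 78/115 = 265917/115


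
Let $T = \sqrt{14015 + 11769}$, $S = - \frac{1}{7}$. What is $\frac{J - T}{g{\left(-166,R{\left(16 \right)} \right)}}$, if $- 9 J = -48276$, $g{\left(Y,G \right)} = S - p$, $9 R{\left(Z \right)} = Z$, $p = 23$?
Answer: $- \frac{2086}{9} + \frac{7 \sqrt{6446}}{81} \approx -224.84$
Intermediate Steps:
$R{\left(Z \right)} = \frac{Z}{9}$
$S = - \frac{1}{7}$ ($S = \left(-1\right) \frac{1}{7} = - \frac{1}{7} \approx -0.14286$)
$g{\left(Y,G \right)} = - \frac{162}{7}$ ($g{\left(Y,G \right)} = - \frac{1}{7} - 23 = - \frac{162}{7}$)
$J = 5364$ ($J = \left(- \frac{1}{9}\right) \left(-48276\right) = 5364$)
$T = 2 \sqrt{6446}$ ($T = \sqrt{25784} = 2 \sqrt{6446} \approx 160.57$)
$\frac{J - T}{g{\left(-166,R{\left(16 \right)} \right)}} = \frac{5364 - 2 \sqrt{6446}}{- \frac{162}{7}} = \left(5364 - 2 \sqrt{6446}\right) \left(- \frac{7}{162}\right) = - \frac{2086}{9} + \frac{7 \sqrt{6446}}{81}$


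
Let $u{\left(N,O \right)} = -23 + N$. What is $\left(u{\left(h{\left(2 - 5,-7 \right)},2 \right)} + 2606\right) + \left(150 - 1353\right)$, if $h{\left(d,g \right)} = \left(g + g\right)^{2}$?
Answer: $1576$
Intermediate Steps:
$h{\left(d,g \right)} = 4 g^{2}$ ($h{\left(d,g \right)} = \left(2 g\right)^{2} = 4 g^{2}$)
$\left(u{\left(h{\left(2 - 5,-7 \right)},2 \right)} + 2606\right) + \left(150 - 1353\right) = \left(\left(-23 + 4 \left(-7\right)^{2}\right) + 2606\right) + \left(150 - 1353\right) = \left(\left(-23 + 4 \cdot 49\right) + 2606\right) + \left(150 - 1353\right) = \left(\left(-23 + 196\right) + 2606\right) - 1203 = \left(173 + 2606\right) - 1203 = 2779 - 1203 = 1576$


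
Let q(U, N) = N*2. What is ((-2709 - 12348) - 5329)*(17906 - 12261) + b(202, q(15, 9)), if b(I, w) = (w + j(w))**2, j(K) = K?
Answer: -115077674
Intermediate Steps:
q(U, N) = 2*N
b(I, w) = 4*w**2 (b(I, w) = (w + w)**2 = (2*w)**2 = 4*w**2)
((-2709 - 12348) - 5329)*(17906 - 12261) + b(202, q(15, 9)) = ((-2709 - 12348) - 5329)*(17906 - 12261) + 4*(2*9)**2 = (-15057 - 5329)*5645 + 4*18**2 = -20386*5645 + 4*324 = -115078970 + 1296 = -115077674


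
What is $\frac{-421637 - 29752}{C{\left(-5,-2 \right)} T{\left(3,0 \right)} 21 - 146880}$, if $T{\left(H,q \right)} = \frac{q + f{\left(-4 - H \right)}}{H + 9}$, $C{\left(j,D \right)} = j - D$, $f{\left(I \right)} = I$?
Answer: $\frac{601852}{195791} \approx 3.074$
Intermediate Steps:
$T{\left(H,q \right)} = \frac{-4 + q - H}{9 + H}$ ($T{\left(H,q \right)} = \frac{q - \left(4 + H\right)}{H + 9} = \frac{-4 + q - H}{9 + H}$)
$\frac{-421637 - 29752}{C{\left(-5,-2 \right)} T{\left(3,0 \right)} 21 - 146880} = \frac{-421637 - 29752}{\left(-5 - -2\right) \frac{-4 + 0 - 3}{9 + 3} \cdot 21 - 146880} = - \frac{451389}{\left(-5 + 2\right) \frac{-4 + 0 - 3}{12} \cdot 21 - 146880} = - \frac{451389}{- 3 \cdot \frac{1}{12} \left(-7\right) 21 - 146880} = - \frac{451389}{\left(-3\right) \left(- \frac{7}{12}\right) 21 - 146880} = - \frac{451389}{\frac{7}{4} \cdot 21 - 146880} = - \frac{451389}{\frac{147}{4} - 146880} = - \frac{451389}{- \frac{587373}{4}} = \left(-451389\right) \left(- \frac{4}{587373}\right) = \frac{601852}{195791}$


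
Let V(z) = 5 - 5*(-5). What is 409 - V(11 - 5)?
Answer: 379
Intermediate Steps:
V(z) = 30 (V(z) = 5 + 25 = 30)
409 - V(11 - 5) = 409 - 1*30 = 409 - 30 = 379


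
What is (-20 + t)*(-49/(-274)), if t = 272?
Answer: 6174/137 ≈ 45.066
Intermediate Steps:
(-20 + t)*(-49/(-274)) = (-20 + 272)*(-49/(-274)) = 252*(-49*(-1/274)) = 252*(49/274) = 6174/137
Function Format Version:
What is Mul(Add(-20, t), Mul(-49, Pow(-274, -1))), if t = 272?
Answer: Rational(6174, 137) ≈ 45.066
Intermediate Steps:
Mul(Add(-20, t), Mul(-49, Pow(-274, -1))) = Mul(Add(-20, 272), Mul(-49, Pow(-274, -1))) = Mul(252, Mul(-49, Rational(-1, 274))) = Mul(252, Rational(49, 274)) = Rational(6174, 137)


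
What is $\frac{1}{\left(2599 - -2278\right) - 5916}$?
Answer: $- \frac{1}{1039} \approx -0.00096246$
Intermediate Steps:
$\frac{1}{\left(2599 - -2278\right) - 5916} = \frac{1}{\left(2599 + 2278\right) - 5916} = \frac{1}{4877 - 5916} = \frac{1}{-1039} = - \frac{1}{1039}$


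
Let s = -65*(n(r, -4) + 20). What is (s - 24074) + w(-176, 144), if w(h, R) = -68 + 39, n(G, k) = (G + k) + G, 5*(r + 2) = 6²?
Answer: -25819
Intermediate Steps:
r = 26/5 (r = -2 + (⅕)*6² = -2 + (⅕)*36 = -2 + 36/5 = 26/5 ≈ 5.2000)
n(G, k) = k + 2*G
w(h, R) = -29
s = -1716 (s = -65*((-4 + 2*(26/5)) + 20) = -65*((-4 + 52/5) + 20) = -65*(32/5 + 20) = -65*132/5 = -1716)
(s - 24074) + w(-176, 144) = (-1716 - 24074) - 29 = -25790 - 29 = -25819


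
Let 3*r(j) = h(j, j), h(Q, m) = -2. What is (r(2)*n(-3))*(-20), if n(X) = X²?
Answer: 120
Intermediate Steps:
r(j) = -⅔ (r(j) = (⅓)*(-2) = -⅔)
(r(2)*n(-3))*(-20) = -⅔*(-3)²*(-20) = -⅔*9*(-20) = -6*(-20) = 120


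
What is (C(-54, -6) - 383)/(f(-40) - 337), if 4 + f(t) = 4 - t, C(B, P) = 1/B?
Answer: 20683/16038 ≈ 1.2896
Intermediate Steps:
f(t) = -t (f(t) = -4 + (4 - t) = -t)
(C(-54, -6) - 383)/(f(-40) - 337) = (1/(-54) - 383)/(-1*(-40) - 337) = (-1/54 - 383)/(40 - 337) = -20683/54/(-297) = -20683/54*(-1/297) = 20683/16038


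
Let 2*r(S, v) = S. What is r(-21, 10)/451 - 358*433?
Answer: -139822649/902 ≈ -1.5501e+5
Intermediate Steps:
r(S, v) = S/2
r(-21, 10)/451 - 358*433 = ((½)*(-21))/451 - 358*433 = -21/2*1/451 - 155014 = -21/902 - 155014 = -139822649/902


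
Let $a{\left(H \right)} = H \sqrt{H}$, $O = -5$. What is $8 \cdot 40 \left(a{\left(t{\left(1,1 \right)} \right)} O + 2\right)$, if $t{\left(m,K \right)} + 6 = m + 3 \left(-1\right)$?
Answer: $640 + 25600 i \sqrt{2} \approx 640.0 + 36204.0 i$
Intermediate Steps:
$t{\left(m,K \right)} = -9 + m$ ($t{\left(m,K \right)} = -6 + \left(m + 3 \left(-1\right)\right) = -6 + \left(m - 3\right) = -6 + \left(-3 + m\right) = -9 + m$)
$a{\left(H \right)} = H^{\frac{3}{2}}$
$8 \cdot 40 \left(a{\left(t{\left(1,1 \right)} \right)} O + 2\right) = 8 \cdot 40 \left(\left(-9 + 1\right)^{\frac{3}{2}} \left(-5\right) + 2\right) = 320 \left(\left(-8\right)^{\frac{3}{2}} \left(-5\right) + 2\right) = 320 \left(- 16 i \sqrt{2} \left(-5\right) + 2\right) = 320 \left(80 i \sqrt{2} + 2\right) = 320 \left(2 + 80 i \sqrt{2}\right) = 640 + 25600 i \sqrt{2}$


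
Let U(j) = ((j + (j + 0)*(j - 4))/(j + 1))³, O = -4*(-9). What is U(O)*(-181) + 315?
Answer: -303462521937/50653 ≈ -5.9910e+6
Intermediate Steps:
O = 36
U(j) = (j + j*(-4 + j))³/(1 + j)³ (U(j) = ((j + j*(-4 + j))/(1 + j))³ = (j + j*(-4 + j))³/(1 + j)³)
U(O)*(-181) + 315 = (36³*(-3 + 36)³/(1 + 36)³)*(-181) + 315 = (46656*33³/37³)*(-181) + 315 = (46656*(1/50653)*35937)*(-181) + 315 = (1676676672/50653)*(-181) + 315 = -303478477632/50653 + 315 = -303462521937/50653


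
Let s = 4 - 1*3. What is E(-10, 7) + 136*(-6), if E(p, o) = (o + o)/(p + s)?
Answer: -7358/9 ≈ -817.56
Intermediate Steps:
s = 1 (s = 4 - 3 = 1)
E(p, o) = 2*o/(1 + p) (E(p, o) = (o + o)/(p + 1) = (2*o)/(1 + p) = 2*o/(1 + p))
E(-10, 7) + 136*(-6) = 2*7/(1 - 10) + 136*(-6) = 2*7/(-9) - 816 = 2*7*(-1/9) - 816 = -14/9 - 816 = -7358/9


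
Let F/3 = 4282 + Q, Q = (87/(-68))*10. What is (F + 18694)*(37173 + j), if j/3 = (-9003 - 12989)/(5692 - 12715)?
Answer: 93228895354175/79594 ≈ 1.1713e+9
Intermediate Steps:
Q = -435/34 (Q = (87*(-1/68))*10 = -87/68*10 = -435/34 ≈ -12.794)
F = 435459/34 (F = 3*(4282 - 435/34) = 3*(145153/34) = 435459/34 ≈ 12808.)
j = 21992/2341 (j = 3*((-9003 - 12989)/(5692 - 12715)) = 3*(-21992/(-7023)) = 3*(-21992*(-1/7023)) = 3*(21992/7023) = 21992/2341 ≈ 9.3943)
(F + 18694)*(37173 + j) = (435459/34 + 18694)*(37173 + 21992/2341) = (1071055/34)*(87043985/2341) = 93228895354175/79594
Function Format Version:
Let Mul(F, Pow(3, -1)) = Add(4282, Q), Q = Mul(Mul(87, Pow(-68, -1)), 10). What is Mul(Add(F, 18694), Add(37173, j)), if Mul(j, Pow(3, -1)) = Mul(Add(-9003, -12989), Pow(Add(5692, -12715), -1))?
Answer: Rational(93228895354175, 79594) ≈ 1.1713e+9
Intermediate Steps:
Q = Rational(-435, 34) (Q = Mul(Mul(87, Rational(-1, 68)), 10) = Mul(Rational(-87, 68), 10) = Rational(-435, 34) ≈ -12.794)
F = Rational(435459, 34) (F = Mul(3, Add(4282, Rational(-435, 34))) = Mul(3, Rational(145153, 34)) = Rational(435459, 34) ≈ 12808.)
j = Rational(21992, 2341) (j = Mul(3, Mul(Add(-9003, -12989), Pow(Add(5692, -12715), -1))) = Mul(3, Mul(-21992, Pow(-7023, -1))) = Mul(3, Mul(-21992, Rational(-1, 7023))) = Mul(3, Rational(21992, 7023)) = Rational(21992, 2341) ≈ 9.3943)
Mul(Add(F, 18694), Add(37173, j)) = Mul(Add(Rational(435459, 34), 18694), Add(37173, Rational(21992, 2341))) = Mul(Rational(1071055, 34), Rational(87043985, 2341)) = Rational(93228895354175, 79594)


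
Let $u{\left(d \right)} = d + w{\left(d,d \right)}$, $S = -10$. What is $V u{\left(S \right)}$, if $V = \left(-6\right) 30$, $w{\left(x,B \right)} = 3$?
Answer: $1260$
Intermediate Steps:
$V = -180$
$u{\left(d \right)} = 3 + d$ ($u{\left(d \right)} = d + 3 = 3 + d$)
$V u{\left(S \right)} = - 180 \left(3 - 10\right) = \left(-180\right) \left(-7\right) = 1260$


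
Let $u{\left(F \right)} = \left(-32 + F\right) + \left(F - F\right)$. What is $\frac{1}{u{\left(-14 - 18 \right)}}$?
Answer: $- \frac{1}{64} \approx -0.015625$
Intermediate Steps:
$u{\left(F \right)} = -32 + F$ ($u{\left(F \right)} = \left(-32 + F\right) + 0 = -32 + F$)
$\frac{1}{u{\left(-14 - 18 \right)}} = \frac{1}{-32 - 32} = \frac{1}{-64} = - \frac{1}{64}$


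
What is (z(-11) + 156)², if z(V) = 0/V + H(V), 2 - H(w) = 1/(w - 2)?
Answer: 4223025/169 ≈ 24988.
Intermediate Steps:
H(w) = 2 - 1/(-2 + w) (H(w) = 2 - 1/(w - 2) = 2 - 1/(-2 + w))
z(V) = (-5 + 2*V)/(-2 + V) (z(V) = 0/V + (-5 + 2*V)/(-2 + V) = 0 + (-5 + 2*V)/(-2 + V) = (-5 + 2*V)/(-2 + V))
(z(-11) + 156)² = ((-5 + 2*(-11))/(-2 - 11) + 156)² = ((-5 - 22)/(-13) + 156)² = (-1/13*(-27) + 156)² = (27/13 + 156)² = (2055/13)² = 4223025/169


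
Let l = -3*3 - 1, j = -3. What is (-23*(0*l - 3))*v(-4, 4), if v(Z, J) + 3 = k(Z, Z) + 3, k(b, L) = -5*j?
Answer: 1035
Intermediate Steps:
l = -10 (l = -9 - 1 = -10)
k(b, L) = 15 (k(b, L) = -5*(-3) = 15)
v(Z, J) = 15 (v(Z, J) = -3 + (15 + 3) = -3 + 18 = 15)
(-23*(0*l - 3))*v(-4, 4) = -23*(0*(-10) - 3)*15 = -23*(0 - 3)*15 = -23*(-3)*15 = 69*15 = 1035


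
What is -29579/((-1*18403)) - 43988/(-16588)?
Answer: 29549264/6937931 ≈ 4.2591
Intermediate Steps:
-29579/((-1*18403)) - 43988/(-16588) = -29579/(-18403) - 43988*(-1/16588) = -29579*(-1/18403) + 10997/4147 = 2689/1673 + 10997/4147 = 29549264/6937931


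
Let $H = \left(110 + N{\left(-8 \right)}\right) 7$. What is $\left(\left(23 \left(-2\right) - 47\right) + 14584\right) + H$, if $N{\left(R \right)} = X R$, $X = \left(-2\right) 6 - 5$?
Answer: $16213$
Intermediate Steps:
$X = -17$ ($X = -12 - 5 = -17$)
$N{\left(R \right)} = - 17 R$
$H = 1722$ ($H = \left(110 - -136\right) 7 = \left(110 + 136\right) 7 = 246 \cdot 7 = 1722$)
$\left(\left(23 \left(-2\right) - 47\right) + 14584\right) + H = \left(\left(23 \left(-2\right) - 47\right) + 14584\right) + 1722 = \left(\left(-46 - 47\right) + 14584\right) + 1722 = \left(-93 + 14584\right) + 1722 = 14491 + 1722 = 16213$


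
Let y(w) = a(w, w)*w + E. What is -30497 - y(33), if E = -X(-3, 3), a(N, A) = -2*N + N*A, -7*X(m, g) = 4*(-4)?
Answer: -449776/7 ≈ -64254.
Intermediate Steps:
X(m, g) = 16/7 (X(m, g) = -4*(-4)/7 = -⅐*(-16) = 16/7)
a(N, A) = -2*N + A*N
E = -16/7 (E = -1*16/7 = -16/7 ≈ -2.2857)
y(w) = -16/7 + w²*(-2 + w) (y(w) = (w*(-2 + w))*w - 16/7 = w²*(-2 + w) - 16/7 = -16/7 + w²*(-2 + w))
-30497 - y(33) = -30497 - (-16/7 + 33²*(-2 + 33)) = -30497 - (-16/7 + 1089*31) = -30497 - (-16/7 + 33759) = -30497 - 1*236297/7 = -30497 - 236297/7 = -449776/7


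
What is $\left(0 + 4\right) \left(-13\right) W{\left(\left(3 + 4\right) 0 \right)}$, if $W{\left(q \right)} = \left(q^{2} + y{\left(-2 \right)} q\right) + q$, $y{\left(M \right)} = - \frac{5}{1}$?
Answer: $0$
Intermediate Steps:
$y{\left(M \right)} = -5$ ($y{\left(M \right)} = \left(-5\right) 1 = -5$)
$W{\left(q \right)} = q^{2} - 4 q$ ($W{\left(q \right)} = \left(q^{2} - 5 q\right) + q = q^{2} - 4 q$)
$\left(0 + 4\right) \left(-13\right) W{\left(\left(3 + 4\right) 0 \right)} = \left(0 + 4\right) \left(-13\right) \left(3 + 4\right) 0 \left(-4 + \left(3 + 4\right) 0\right) = 4 \left(-13\right) 7 \cdot 0 \left(-4 + 7 \cdot 0\right) = - 52 \cdot 0 \left(-4 + 0\right) = - 52 \cdot 0 \left(-4\right) = \left(-52\right) 0 = 0$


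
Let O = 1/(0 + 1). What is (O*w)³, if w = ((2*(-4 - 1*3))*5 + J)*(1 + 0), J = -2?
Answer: -373248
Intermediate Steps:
O = 1 (O = 1/1 = 1)
w = -72 (w = ((2*(-4 - 1*3))*5 - 2)*(1 + 0) = ((2*(-4 - 3))*5 - 2)*1 = ((2*(-7))*5 - 2)*1 = (-14*5 - 2)*1 = (-70 - 2)*1 = -72*1 = -72)
(O*w)³ = (1*(-72))³ = (-72)³ = -373248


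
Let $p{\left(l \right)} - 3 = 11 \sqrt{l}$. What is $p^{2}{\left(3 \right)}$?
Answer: $372 + 66 \sqrt{3} \approx 486.32$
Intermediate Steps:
$p{\left(l \right)} = 3 + 11 \sqrt{l}$
$p^{2}{\left(3 \right)} = \left(3 + 11 \sqrt{3}\right)^{2}$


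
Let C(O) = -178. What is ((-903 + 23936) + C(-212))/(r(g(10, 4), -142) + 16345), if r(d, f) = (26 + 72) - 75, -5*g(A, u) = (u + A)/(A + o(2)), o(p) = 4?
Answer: 22855/16368 ≈ 1.3963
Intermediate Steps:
g(A, u) = -(A + u)/(5*(4 + A)) (g(A, u) = -(u + A)/(5*(A + 4)) = -(A + u)/(5*(4 + A)))
r(d, f) = 23 (r(d, f) = 98 - 75 = 23)
((-903 + 23936) + C(-212))/(r(g(10, 4), -142) + 16345) = ((-903 + 23936) - 178)/(23 + 16345) = (23033 - 178)/16368 = 22855*(1/16368) = 22855/16368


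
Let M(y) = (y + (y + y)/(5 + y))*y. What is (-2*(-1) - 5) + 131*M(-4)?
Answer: 6285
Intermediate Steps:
M(y) = y*(y + 2*y/(5 + y)) (M(y) = (y + (2*y)/(5 + y))*y = (y + 2*y/(5 + y))*y = y*(y + 2*y/(5 + y)))
(-2*(-1) - 5) + 131*M(-4) = (-2*(-1) - 5) + 131*((-4)²*(7 - 4)/(5 - 4)) = (2 - 5) + 131*(16*3/1) = -3 + 131*(16*1*3) = -3 + 131*48 = -3 + 6288 = 6285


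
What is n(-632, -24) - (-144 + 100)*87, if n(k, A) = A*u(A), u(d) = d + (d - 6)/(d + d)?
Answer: 4389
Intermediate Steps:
u(d) = d + (-6 + d)/(2*d) (u(d) = d + (-6 + d)/((2*d)) = d + (-6 + d)*(1/(2*d)) = d + (-6 + d)/(2*d))
n(k, A) = A*(1/2 + A - 3/A)
n(-632, -24) - (-144 + 100)*87 = (-3 + (-24)**2 + (1/2)*(-24)) - (-144 + 100)*87 = (-3 + 576 - 12) - (-44)*87 = 561 - 1*(-3828) = 561 + 3828 = 4389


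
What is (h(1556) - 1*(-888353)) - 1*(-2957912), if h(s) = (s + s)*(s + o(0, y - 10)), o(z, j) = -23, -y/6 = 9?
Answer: 8616961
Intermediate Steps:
y = -54 (y = -6*9 = -54)
h(s) = 2*s*(-23 + s) (h(s) = (s + s)*(s - 23) = (2*s)*(-23 + s) = 2*s*(-23 + s))
(h(1556) - 1*(-888353)) - 1*(-2957912) = (2*1556*(-23 + 1556) - 1*(-888353)) - 1*(-2957912) = (2*1556*1533 + 888353) + 2957912 = (4770696 + 888353) + 2957912 = 5659049 + 2957912 = 8616961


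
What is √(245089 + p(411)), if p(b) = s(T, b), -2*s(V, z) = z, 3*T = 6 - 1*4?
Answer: √979534/2 ≈ 494.86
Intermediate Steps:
T = ⅔ (T = (6 - 1*4)/3 = (6 - 4)/3 = (⅓)*2 = ⅔ ≈ 0.66667)
s(V, z) = -z/2
p(b) = -b/2
√(245089 + p(411)) = √(245089 - ½*411) = √(245089 - 411/2) = √(489767/2) = √979534/2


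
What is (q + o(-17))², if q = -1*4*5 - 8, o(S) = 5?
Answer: 529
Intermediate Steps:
q = -28 (q = -4*5 - 8 = -20 - 8 = -28)
(q + o(-17))² = (-28 + 5)² = (-23)² = 529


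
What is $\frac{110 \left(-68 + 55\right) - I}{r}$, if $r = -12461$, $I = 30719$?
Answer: $\frac{32149}{12461} \approx 2.58$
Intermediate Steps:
$\frac{110 \left(-68 + 55\right) - I}{r} = \frac{110 \left(-68 + 55\right) - 30719}{-12461} = \left(110 \left(-13\right) - 30719\right) \left(- \frac{1}{12461}\right) = \left(-1430 - 30719\right) \left(- \frac{1}{12461}\right) = \left(-32149\right) \left(- \frac{1}{12461}\right) = \frac{32149}{12461}$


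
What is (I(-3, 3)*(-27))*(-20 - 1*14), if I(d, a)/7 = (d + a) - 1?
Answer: -6426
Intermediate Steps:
I(d, a) = -7 + 7*a + 7*d (I(d, a) = 7*((d + a) - 1) = 7*((a + d) - 1) = 7*(-1 + a + d) = -7 + 7*a + 7*d)
(I(-3, 3)*(-27))*(-20 - 1*14) = ((-7 + 7*3 + 7*(-3))*(-27))*(-20 - 1*14) = ((-7 + 21 - 21)*(-27))*(-20 - 14) = -7*(-27)*(-34) = 189*(-34) = -6426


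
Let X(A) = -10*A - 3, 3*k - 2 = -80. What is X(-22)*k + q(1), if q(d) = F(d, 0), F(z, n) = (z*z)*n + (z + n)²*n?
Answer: -5642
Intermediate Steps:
k = -26 (k = ⅔ + (⅓)*(-80) = ⅔ - 80/3 = -26)
X(A) = -3 - 10*A
F(z, n) = n*z² + n*(n + z)² (F(z, n) = z²*n + (n + z)²*n = n*z² + n*(n + z)²)
q(d) = 0 (q(d) = 0*(d² + (0 + d)²) = 0*(d² + d²) = 0*(2*d²) = 0)
X(-22)*k + q(1) = (-3 - 10*(-22))*(-26) + 0 = (-3 + 220)*(-26) + 0 = 217*(-26) + 0 = -5642 + 0 = -5642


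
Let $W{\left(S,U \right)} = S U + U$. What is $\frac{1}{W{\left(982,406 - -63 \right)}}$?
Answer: $\frac{1}{461027} \approx 2.1691 \cdot 10^{-6}$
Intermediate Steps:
$W{\left(S,U \right)} = U + S U$
$\frac{1}{W{\left(982,406 - -63 \right)}} = \frac{1}{\left(406 - -63\right) \left(1 + 982\right)} = \frac{1}{\left(406 + 63\right) 983} = \frac{1}{469 \cdot 983} = \frac{1}{461027}$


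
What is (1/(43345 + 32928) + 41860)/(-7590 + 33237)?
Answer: 3192787781/1956173631 ≈ 1.6322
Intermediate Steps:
(1/(43345 + 32928) + 41860)/(-7590 + 33237) = (1/76273 + 41860)/25647 = (1/76273 + 41860)*(1/25647) = (3192787781/76273)*(1/25647) = 3192787781/1956173631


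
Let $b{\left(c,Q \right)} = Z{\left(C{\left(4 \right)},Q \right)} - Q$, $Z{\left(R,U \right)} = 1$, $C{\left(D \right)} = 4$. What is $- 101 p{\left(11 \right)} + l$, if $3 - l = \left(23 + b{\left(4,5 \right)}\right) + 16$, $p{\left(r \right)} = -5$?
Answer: $473$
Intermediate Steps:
$b{\left(c,Q \right)} = 1 - Q$
$l = -32$ ($l = 3 - \left(\left(23 + \left(1 - 5\right)\right) + 16\right) = 3 - \left(\left(23 - 4\right) + 16\right) = 3 - \left(19 + 16\right) = 3 - 35 = -32$)
$- 101 p{\left(11 \right)} + l = \left(-101\right) \left(-5\right) - 32 = 505 - 32 = 473$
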